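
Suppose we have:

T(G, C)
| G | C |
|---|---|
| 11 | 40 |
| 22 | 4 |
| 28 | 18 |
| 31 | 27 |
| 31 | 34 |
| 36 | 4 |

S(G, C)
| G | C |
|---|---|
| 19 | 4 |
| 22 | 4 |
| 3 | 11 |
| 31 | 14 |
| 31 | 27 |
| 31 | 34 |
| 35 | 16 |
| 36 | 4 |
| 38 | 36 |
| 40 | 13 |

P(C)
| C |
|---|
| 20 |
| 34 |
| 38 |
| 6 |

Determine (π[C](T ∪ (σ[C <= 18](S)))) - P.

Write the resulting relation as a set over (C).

{11, 13, 14, 16, 18, 27, 4, 40}

Apply σ_{C <= 18}; surviving tuples: {(19, 4), (22, 4), (3, 11), (31, 14), (35, 16), (36, 4), (40, 13)}
Set union of the two operands is {(11, 40), (19, 4), (22, 4), (28, 18), (3, 11), (31, 14), (31, 27), (31, 34), (35, 16), (36, 4), (40, 13)}.
π_{C} gives {11, 13, 14, 16, 18, 27, 34, 4, 40} (2 duplicate(s) eliminated).
Set difference of the two operands is {11, 13, 14, 16, 18, 27, 4, 40}.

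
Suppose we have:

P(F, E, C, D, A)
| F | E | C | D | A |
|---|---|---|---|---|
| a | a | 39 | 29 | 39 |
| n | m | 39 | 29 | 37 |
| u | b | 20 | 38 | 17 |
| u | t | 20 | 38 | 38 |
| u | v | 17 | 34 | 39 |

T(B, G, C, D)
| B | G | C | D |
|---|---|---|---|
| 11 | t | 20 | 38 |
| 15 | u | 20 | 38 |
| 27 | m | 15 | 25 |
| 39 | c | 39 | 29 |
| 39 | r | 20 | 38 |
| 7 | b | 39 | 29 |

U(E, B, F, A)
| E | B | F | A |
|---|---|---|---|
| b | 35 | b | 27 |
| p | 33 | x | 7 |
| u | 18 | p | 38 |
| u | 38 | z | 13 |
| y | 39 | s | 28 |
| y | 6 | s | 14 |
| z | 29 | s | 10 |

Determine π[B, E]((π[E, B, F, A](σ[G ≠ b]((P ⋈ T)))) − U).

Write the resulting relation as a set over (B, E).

{(11, b), (11, t), (15, b), (15, t), (39, a), (39, b), (39, m), (39, t)}

Joining P and T on C, D yields {(a, a, 39, 29, 39, 39, c), (a, a, 39, 29, 39, 7, b), (n, m, 39, 29, 37, 39, c), (n, m, 39, 29, 37, 7, b), (u, b, 20, 38, 17, 11, t), (u, b, 20, 38, 17, 15, u), (u, b, 20, 38, 17, 39, r), (u, t, 20, 38, 38, 11, t), (u, t, 20, 38, 38, 15, u), (u, t, 20, 38, 38, 39, r)}.
Selection G ≠ b: {(a, a, 39, 29, 39, 39, c), (n, m, 39, 29, 37, 39, c), (u, b, 20, 38, 17, 11, t), (u, b, 20, 38, 17, 15, u), (u, b, 20, 38, 17, 39, r), (u, t, 20, 38, 38, 11, t), (u, t, 20, 38, 38, 15, u), (u, t, 20, 38, 38, 39, r)}
π[E, B, F, A]: project onto (E, B, F, A) → {(a, 39, a, 39), (b, 11, u, 17), (b, 15, u, 17), (b, 39, u, 17), (m, 39, n, 37), (t, 11, u, 38), (t, 15, u, 38), (t, 39, u, 38)}
Difference: {(a, 39, a, 39), (b, 11, u, 17), (b, 15, u, 17), (b, 39, u, 17), (m, 39, n, 37), (t, 11, u, 38), (t, 15, u, 38), (t, 39, u, 38)} with {(b, 35, b, 27), (p, 33, x, 7), (u, 18, p, 38), (u, 38, z, 13), (y, 39, s, 28), (y, 6, s, 14), (z, 29, s, 10)} → {(a, 39, a, 39), (b, 11, u, 17), (b, 15, u, 17), (b, 39, u, 17), (m, 39, n, 37), (t, 11, u, 38), (t, 15, u, 38), (t, 39, u, 38)}
π[B, E]: project onto (B, E) → {(11, b), (11, t), (15, b), (15, t), (39, a), (39, b), (39, m), (39, t)}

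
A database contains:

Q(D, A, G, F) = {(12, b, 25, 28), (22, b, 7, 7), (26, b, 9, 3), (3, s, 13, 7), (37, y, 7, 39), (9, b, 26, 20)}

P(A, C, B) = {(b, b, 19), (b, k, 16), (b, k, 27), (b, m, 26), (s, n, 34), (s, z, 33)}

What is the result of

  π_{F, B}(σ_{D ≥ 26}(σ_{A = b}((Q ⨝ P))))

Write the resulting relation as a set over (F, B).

Q ⋈ P (natural join on A): {(12, b, 25, 28, b, 19), (12, b, 25, 28, k, 16), (12, b, 25, 28, k, 27), (12, b, 25, 28, m, 26), (22, b, 7, 7, b, 19), (22, b, 7, 7, k, 16), (22, b, 7, 7, k, 27), (22, b, 7, 7, m, 26), (26, b, 9, 3, b, 19), (26, b, 9, 3, k, 16), (26, b, 9, 3, k, 27), (26, b, 9, 3, m, 26), (3, s, 13, 7, n, 34), (3, s, 13, 7, z, 33), (9, b, 26, 20, b, 19), (9, b, 26, 20, k, 16), (9, b, 26, 20, k, 27), (9, b, 26, 20, m, 26)}
Apply σ_{A = b}; surviving tuples: {(12, b, 25, 28, b, 19), (12, b, 25, 28, k, 16), (12, b, 25, 28, k, 27), (12, b, 25, 28, m, 26), (22, b, 7, 7, b, 19), (22, b, 7, 7, k, 16), (22, b, 7, 7, k, 27), (22, b, 7, 7, m, 26), (26, b, 9, 3, b, 19), (26, b, 9, 3, k, 16), (26, b, 9, 3, k, 27), (26, b, 9, 3, m, 26), (9, b, 26, 20, b, 19), (9, b, 26, 20, k, 16), (9, b, 26, 20, k, 27), (9, b, 26, 20, m, 26)}
Apply σ_{D ≥ 26}; surviving tuples: {(26, b, 9, 3, b, 19), (26, b, 9, 3, k, 16), (26, b, 9, 3, k, 27), (26, b, 9, 3, m, 26)}
π_{F, B} gives {(3, 16), (3, 19), (3, 26), (3, 27)}.

{(3, 16), (3, 19), (3, 26), (3, 27)}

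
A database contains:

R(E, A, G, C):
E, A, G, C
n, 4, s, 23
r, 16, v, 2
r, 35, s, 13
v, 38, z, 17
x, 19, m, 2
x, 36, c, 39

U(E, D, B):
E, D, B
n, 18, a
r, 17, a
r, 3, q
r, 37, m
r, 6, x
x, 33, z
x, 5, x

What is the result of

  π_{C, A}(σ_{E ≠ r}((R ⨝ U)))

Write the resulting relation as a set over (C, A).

R ⋈ U (natural join on E): {(n, 4, s, 23, 18, a), (r, 16, v, 2, 17, a), (r, 16, v, 2, 3, q), (r, 16, v, 2, 37, m), (r, 16, v, 2, 6, x), (r, 35, s, 13, 17, a), (r, 35, s, 13, 3, q), (r, 35, s, 13, 37, m), (r, 35, s, 13, 6, x), (x, 19, m, 2, 33, z), (x, 19, m, 2, 5, x), (x, 36, c, 39, 33, z), (x, 36, c, 39, 5, x)}
Apply σ_{E ≠ r}; surviving tuples: {(n, 4, s, 23, 18, a), (x, 19, m, 2, 33, z), (x, 19, m, 2, 5, x), (x, 36, c, 39, 33, z), (x, 36, c, 39, 5, x)}
π[C, A]: project onto (C, A) (2 duplicate(s) eliminated) → {(2, 19), (23, 4), (39, 36)}

{(2, 19), (23, 4), (39, 36)}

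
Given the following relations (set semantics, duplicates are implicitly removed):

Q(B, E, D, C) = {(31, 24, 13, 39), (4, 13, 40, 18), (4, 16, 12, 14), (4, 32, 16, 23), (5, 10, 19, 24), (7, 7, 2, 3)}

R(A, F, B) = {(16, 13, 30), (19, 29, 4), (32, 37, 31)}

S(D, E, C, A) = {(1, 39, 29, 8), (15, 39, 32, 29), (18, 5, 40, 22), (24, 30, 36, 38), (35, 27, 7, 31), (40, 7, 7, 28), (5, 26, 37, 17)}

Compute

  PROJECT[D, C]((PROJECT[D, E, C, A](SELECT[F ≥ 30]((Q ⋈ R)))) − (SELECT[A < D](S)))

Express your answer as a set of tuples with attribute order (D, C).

Q ⋈ R (natural join on B): {(31, 24, 13, 39, 32, 37), (4, 13, 40, 18, 19, 29), (4, 16, 12, 14, 19, 29), (4, 32, 16, 23, 19, 29)}
Filtering on F ≥ 30 leaves {(31, 24, 13, 39, 32, 37)}.
Keep only column(s) D, E, C, A: {(13, 24, 39, 32)}
Filtering on A < D leaves {(35, 27, 7, 31), (40, 7, 7, 28)}.
Difference: {(13, 24, 39, 32)} with {(35, 27, 7, 31), (40, 7, 7, 28)} → {(13, 24, 39, 32)}
Keep only column(s) D, C: {(13, 39)}

{(13, 39)}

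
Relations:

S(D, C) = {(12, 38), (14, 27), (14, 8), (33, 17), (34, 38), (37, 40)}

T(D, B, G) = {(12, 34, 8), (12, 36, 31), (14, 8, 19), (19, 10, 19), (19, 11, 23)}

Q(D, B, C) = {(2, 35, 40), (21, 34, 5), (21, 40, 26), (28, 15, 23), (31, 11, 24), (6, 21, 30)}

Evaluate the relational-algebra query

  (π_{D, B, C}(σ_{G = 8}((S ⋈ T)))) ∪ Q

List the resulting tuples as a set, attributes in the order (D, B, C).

{(12, 34, 38), (2, 35, 40), (21, 34, 5), (21, 40, 26), (28, 15, 23), (31, 11, 24), (6, 21, 30)}

S ⋈ T (natural join on D): {(12, 38, 34, 8), (12, 38, 36, 31), (14, 27, 8, 19), (14, 8, 8, 19)}
Apply σ_{G = 8}; surviving tuples: {(12, 38, 34, 8)}
π_{D, B, C} gives {(12, 34, 38)}.
Union: {(12, 34, 38)} with {(2, 35, 40), (21, 34, 5), (21, 40, 26), (28, 15, 23), (31, 11, 24), (6, 21, 30)} → {(12, 34, 38), (2, 35, 40), (21, 34, 5), (21, 40, 26), (28, 15, 23), (31, 11, 24), (6, 21, 30)}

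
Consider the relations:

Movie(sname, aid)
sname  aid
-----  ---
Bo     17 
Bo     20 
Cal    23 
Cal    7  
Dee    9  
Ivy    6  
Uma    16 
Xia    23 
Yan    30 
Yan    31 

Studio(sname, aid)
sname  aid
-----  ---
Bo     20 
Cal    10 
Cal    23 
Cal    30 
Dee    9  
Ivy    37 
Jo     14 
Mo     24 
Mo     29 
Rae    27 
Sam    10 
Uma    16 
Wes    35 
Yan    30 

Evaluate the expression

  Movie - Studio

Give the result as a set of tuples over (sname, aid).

{(Bo, 17), (Cal, 7), (Ivy, 6), (Xia, 23), (Yan, 31)}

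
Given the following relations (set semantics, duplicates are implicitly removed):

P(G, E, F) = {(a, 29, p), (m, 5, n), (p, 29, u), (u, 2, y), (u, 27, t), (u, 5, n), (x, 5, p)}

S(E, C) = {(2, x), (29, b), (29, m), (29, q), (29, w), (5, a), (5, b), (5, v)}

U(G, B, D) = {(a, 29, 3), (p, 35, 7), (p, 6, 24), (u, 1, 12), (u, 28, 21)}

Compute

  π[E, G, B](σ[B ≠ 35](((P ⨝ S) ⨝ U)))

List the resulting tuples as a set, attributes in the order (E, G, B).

P ⋈ S (natural join on E): {(a, 29, p, b), (a, 29, p, m), (a, 29, p, q), (a, 29, p, w), (m, 5, n, a), (m, 5, n, b), (m, 5, n, v), (p, 29, u, b), (p, 29, u, m), (p, 29, u, q), (p, 29, u, w), (u, 2, y, x), (u, 5, n, a), (u, 5, n, b), (u, 5, n, v), (x, 5, p, a), (x, 5, p, b), (x, 5, p, v)}
(P ⨝ S) ⋈ U (natural join on G): {(a, 29, p, b, 29, 3), (a, 29, p, m, 29, 3), (a, 29, p, q, 29, 3), (a, 29, p, w, 29, 3), (p, 29, u, b, 35, 7), (p, 29, u, b, 6, 24), (p, 29, u, m, 35, 7), (p, 29, u, m, 6, 24), (p, 29, u, q, 35, 7), (p, 29, u, q, 6, 24), (p, 29, u, w, 35, 7), (p, 29, u, w, 6, 24), (u, 2, y, x, 1, 12), (u, 2, y, x, 28, 21), (u, 5, n, a, 1, 12), (u, 5, n, a, 28, 21), (u, 5, n, b, 1, 12), (u, 5, n, b, 28, 21), (u, 5, n, v, 1, 12), (u, 5, n, v, 28, 21)}
σ[B ≠ 35]: keep tuples satisfying B ≠ 35 → {(a, 29, p, b, 29, 3), (a, 29, p, m, 29, 3), (a, 29, p, q, 29, 3), (a, 29, p, w, 29, 3), (p, 29, u, b, 6, 24), (p, 29, u, m, 6, 24), (p, 29, u, q, 6, 24), (p, 29, u, w, 6, 24), (u, 2, y, x, 1, 12), (u, 2, y, x, 28, 21), (u, 5, n, a, 1, 12), (u, 5, n, a, 28, 21), (u, 5, n, b, 1, 12), (u, 5, n, b, 28, 21), (u, 5, n, v, 1, 12), (u, 5, n, v, 28, 21)}
Keep only column(s) E, G, B (10 duplicate(s) eliminated): {(2, u, 1), (2, u, 28), (29, a, 29), (29, p, 6), (5, u, 1), (5, u, 28)}

{(2, u, 1), (2, u, 28), (29, a, 29), (29, p, 6), (5, u, 1), (5, u, 28)}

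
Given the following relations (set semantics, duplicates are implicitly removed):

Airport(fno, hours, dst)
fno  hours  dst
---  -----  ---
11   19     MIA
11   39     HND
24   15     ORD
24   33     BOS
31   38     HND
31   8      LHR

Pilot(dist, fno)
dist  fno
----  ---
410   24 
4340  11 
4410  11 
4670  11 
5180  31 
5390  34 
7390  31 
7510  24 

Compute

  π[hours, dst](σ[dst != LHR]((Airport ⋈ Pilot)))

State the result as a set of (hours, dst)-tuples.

{(15, ORD), (19, MIA), (33, BOS), (38, HND), (39, HND)}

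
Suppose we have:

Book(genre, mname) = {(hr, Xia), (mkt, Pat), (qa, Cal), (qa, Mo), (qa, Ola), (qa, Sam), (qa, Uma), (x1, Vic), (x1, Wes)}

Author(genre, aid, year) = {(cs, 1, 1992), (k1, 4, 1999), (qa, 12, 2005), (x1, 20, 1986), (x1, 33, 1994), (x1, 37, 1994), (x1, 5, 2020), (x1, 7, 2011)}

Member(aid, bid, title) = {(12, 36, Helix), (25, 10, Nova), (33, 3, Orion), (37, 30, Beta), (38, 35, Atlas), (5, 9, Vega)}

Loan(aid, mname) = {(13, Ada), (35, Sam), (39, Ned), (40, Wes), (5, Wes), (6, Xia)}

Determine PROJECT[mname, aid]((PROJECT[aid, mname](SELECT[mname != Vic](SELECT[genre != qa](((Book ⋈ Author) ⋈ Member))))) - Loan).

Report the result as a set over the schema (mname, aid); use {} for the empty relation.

{(Wes, 33), (Wes, 37)}

Natural join on genre: {(qa, Cal, 12, 2005), (qa, Mo, 12, 2005), (qa, Ola, 12, 2005), (qa, Sam, 12, 2005), (qa, Uma, 12, 2005), (x1, Vic, 20, 1986), (x1, Vic, 33, 1994), (x1, Vic, 37, 1994), (x1, Vic, 5, 2020), (x1, Vic, 7, 2011), (x1, Wes, 20, 1986), (x1, Wes, 33, 1994), (x1, Wes, 37, 1994), (x1, Wes, 5, 2020), (x1, Wes, 7, 2011)}
Natural join on aid: {(qa, Cal, 12, 2005, 36, Helix), (qa, Mo, 12, 2005, 36, Helix), (qa, Ola, 12, 2005, 36, Helix), (qa, Sam, 12, 2005, 36, Helix), (qa, Uma, 12, 2005, 36, Helix), (x1, Vic, 33, 1994, 3, Orion), (x1, Vic, 37, 1994, 30, Beta), (x1, Vic, 5, 2020, 9, Vega), (x1, Wes, 33, 1994, 3, Orion), (x1, Wes, 37, 1994, 30, Beta), (x1, Wes, 5, 2020, 9, Vega)}
Filtering on genre != qa leaves {(x1, Vic, 33, 1994, 3, Orion), (x1, Vic, 37, 1994, 30, Beta), (x1, Vic, 5, 2020, 9, Vega), (x1, Wes, 33, 1994, 3, Orion), (x1, Wes, 37, 1994, 30, Beta), (x1, Wes, 5, 2020, 9, Vega)}.
Filtering on mname != Vic leaves {(x1, Wes, 33, 1994, 3, Orion), (x1, Wes, 37, 1994, 30, Beta), (x1, Wes, 5, 2020, 9, Vega)}.
Keep only column(s) aid, mname: {(33, Wes), (37, Wes), (5, Wes)}
Taking the difference: {(33, Wes), (37, Wes)}
Keep only column(s) mname, aid: {(Wes, 33), (Wes, 37)}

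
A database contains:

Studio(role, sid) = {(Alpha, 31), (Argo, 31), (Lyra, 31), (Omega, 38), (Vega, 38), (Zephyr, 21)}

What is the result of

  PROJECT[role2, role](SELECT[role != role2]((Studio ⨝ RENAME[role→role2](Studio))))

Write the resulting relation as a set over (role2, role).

ρ[role→role2]: schema becomes (role2, sid); tuples unchanged.
Joining Studio and RENAME[role→role2](Studio) on sid yields {(Alpha, 31, Alpha), (Alpha, 31, Argo), (Alpha, 31, Lyra), (Argo, 31, Alpha), (Argo, 31, Argo), (Argo, 31, Lyra), (Lyra, 31, Alpha), (Lyra, 31, Argo), (Lyra, 31, Lyra), (Omega, 38, Omega), (Omega, 38, Vega), (Vega, 38, Omega), (Vega, 38, Vega), (Zephyr, 21, Zephyr)}.
Filtering on role != role2 leaves {(Alpha, 31, Argo), (Alpha, 31, Lyra), (Argo, 31, Alpha), (Argo, 31, Lyra), (Lyra, 31, Alpha), (Lyra, 31, Argo), (Omega, 38, Vega), (Vega, 38, Omega)}.
Keep only column(s) role2, role: {(Alpha, Argo), (Alpha, Lyra), (Argo, Alpha), (Argo, Lyra), (Lyra, Alpha), (Lyra, Argo), (Omega, Vega), (Vega, Omega)}

{(Alpha, Argo), (Alpha, Lyra), (Argo, Alpha), (Argo, Lyra), (Lyra, Alpha), (Lyra, Argo), (Omega, Vega), (Vega, Omega)}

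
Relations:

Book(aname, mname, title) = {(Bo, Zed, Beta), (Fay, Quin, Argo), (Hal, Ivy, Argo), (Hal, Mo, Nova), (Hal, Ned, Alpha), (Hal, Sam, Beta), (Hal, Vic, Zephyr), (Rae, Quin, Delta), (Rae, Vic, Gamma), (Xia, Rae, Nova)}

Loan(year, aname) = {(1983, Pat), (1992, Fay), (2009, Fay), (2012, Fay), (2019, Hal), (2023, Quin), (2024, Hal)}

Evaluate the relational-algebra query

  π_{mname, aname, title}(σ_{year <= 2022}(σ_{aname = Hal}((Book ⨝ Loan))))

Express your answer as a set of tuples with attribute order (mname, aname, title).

Book ⋈ Loan (natural join on aname): {(Fay, Quin, Argo, 1992), (Fay, Quin, Argo, 2009), (Fay, Quin, Argo, 2012), (Hal, Ivy, Argo, 2019), (Hal, Ivy, Argo, 2024), (Hal, Mo, Nova, 2019), (Hal, Mo, Nova, 2024), (Hal, Ned, Alpha, 2019), (Hal, Ned, Alpha, 2024), (Hal, Sam, Beta, 2019), (Hal, Sam, Beta, 2024), (Hal, Vic, Zephyr, 2019), (Hal, Vic, Zephyr, 2024)}
Selection aname = Hal: {(Hal, Ivy, Argo, 2019), (Hal, Ivy, Argo, 2024), (Hal, Mo, Nova, 2019), (Hal, Mo, Nova, 2024), (Hal, Ned, Alpha, 2019), (Hal, Ned, Alpha, 2024), (Hal, Sam, Beta, 2019), (Hal, Sam, Beta, 2024), (Hal, Vic, Zephyr, 2019), (Hal, Vic, Zephyr, 2024)}
Selection year <= 2022: {(Hal, Ivy, Argo, 2019), (Hal, Mo, Nova, 2019), (Hal, Ned, Alpha, 2019), (Hal, Sam, Beta, 2019), (Hal, Vic, Zephyr, 2019)}
Projecting to mname, aname, title: {(Ivy, Hal, Argo), (Mo, Hal, Nova), (Ned, Hal, Alpha), (Sam, Hal, Beta), (Vic, Hal, Zephyr)}

{(Ivy, Hal, Argo), (Mo, Hal, Nova), (Ned, Hal, Alpha), (Sam, Hal, Beta), (Vic, Hal, Zephyr)}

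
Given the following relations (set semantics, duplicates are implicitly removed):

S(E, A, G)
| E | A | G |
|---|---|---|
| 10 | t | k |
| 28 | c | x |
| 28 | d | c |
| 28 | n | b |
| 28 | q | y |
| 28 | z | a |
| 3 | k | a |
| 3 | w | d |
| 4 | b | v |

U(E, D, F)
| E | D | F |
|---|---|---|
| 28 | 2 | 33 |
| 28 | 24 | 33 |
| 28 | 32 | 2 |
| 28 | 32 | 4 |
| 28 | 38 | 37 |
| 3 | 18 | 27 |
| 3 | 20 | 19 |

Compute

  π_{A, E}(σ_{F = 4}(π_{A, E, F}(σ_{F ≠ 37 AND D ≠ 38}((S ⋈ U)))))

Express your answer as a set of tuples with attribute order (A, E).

{(c, 28), (d, 28), (n, 28), (q, 28), (z, 28)}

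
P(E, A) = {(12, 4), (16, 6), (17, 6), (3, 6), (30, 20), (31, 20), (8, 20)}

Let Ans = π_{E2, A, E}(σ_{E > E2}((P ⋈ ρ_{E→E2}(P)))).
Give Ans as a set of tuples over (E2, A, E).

ρ[E→E2]: schema becomes (E2, A); tuples unchanged.
Natural join on A: {(12, 4, 12), (16, 6, 16), (16, 6, 17), (16, 6, 3), (17, 6, 16), (17, 6, 17), (17, 6, 3), (3, 6, 16), (3, 6, 17), (3, 6, 3), (30, 20, 30), (30, 20, 31), (30, 20, 8), (31, 20, 30), (31, 20, 31), (31, 20, 8), (8, 20, 30), (8, 20, 31), (8, 20, 8)}
Apply σ_{E > E2}; surviving tuples: {(16, 6, 3), (17, 6, 16), (17, 6, 3), (30, 20, 8), (31, 20, 30), (31, 20, 8)}
π_{E2, A, E} gives {(16, 6, 17), (3, 6, 16), (3, 6, 17), (30, 20, 31), (8, 20, 30), (8, 20, 31)}.

{(16, 6, 17), (3, 6, 16), (3, 6, 17), (30, 20, 31), (8, 20, 30), (8, 20, 31)}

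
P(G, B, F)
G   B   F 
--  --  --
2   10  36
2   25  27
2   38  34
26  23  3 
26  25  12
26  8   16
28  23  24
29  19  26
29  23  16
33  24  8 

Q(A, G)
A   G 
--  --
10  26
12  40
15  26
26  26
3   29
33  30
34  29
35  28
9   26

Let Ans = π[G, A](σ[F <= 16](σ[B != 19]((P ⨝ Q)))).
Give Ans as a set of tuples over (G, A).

{(26, 10), (26, 15), (26, 26), (26, 9), (29, 3), (29, 34)}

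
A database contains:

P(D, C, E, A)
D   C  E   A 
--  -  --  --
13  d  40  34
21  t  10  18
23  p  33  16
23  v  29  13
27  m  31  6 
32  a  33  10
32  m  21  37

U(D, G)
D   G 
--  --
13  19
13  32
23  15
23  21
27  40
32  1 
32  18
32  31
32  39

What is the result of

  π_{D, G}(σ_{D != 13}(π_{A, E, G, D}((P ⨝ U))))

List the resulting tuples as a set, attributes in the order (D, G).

Natural join on D: {(13, d, 40, 34, 19), (13, d, 40, 34, 32), (23, p, 33, 16, 15), (23, p, 33, 16, 21), (23, v, 29, 13, 15), (23, v, 29, 13, 21), (27, m, 31, 6, 40), (32, a, 33, 10, 1), (32, a, 33, 10, 18), (32, a, 33, 10, 31), (32, a, 33, 10, 39), (32, m, 21, 37, 1), (32, m, 21, 37, 18), (32, m, 21, 37, 31), (32, m, 21, 37, 39)}
Keep only column(s) A, E, G, D: {(10, 33, 1, 32), (10, 33, 18, 32), (10, 33, 31, 32), (10, 33, 39, 32), (13, 29, 15, 23), (13, 29, 21, 23), (16, 33, 15, 23), (16, 33, 21, 23), (34, 40, 19, 13), (34, 40, 32, 13), (37, 21, 1, 32), (37, 21, 18, 32), (37, 21, 31, 32), (37, 21, 39, 32), (6, 31, 40, 27)}
Apply σ_{D != 13}; surviving tuples: {(10, 33, 1, 32), (10, 33, 18, 32), (10, 33, 31, 32), (10, 33, 39, 32), (13, 29, 15, 23), (13, 29, 21, 23), (16, 33, 15, 23), (16, 33, 21, 23), (37, 21, 1, 32), (37, 21, 18, 32), (37, 21, 31, 32), (37, 21, 39, 32), (6, 31, 40, 27)}
Keep only column(s) D, G (6 duplicate(s) eliminated): {(23, 15), (23, 21), (27, 40), (32, 1), (32, 18), (32, 31), (32, 39)}

{(23, 15), (23, 21), (27, 40), (32, 1), (32, 18), (32, 31), (32, 39)}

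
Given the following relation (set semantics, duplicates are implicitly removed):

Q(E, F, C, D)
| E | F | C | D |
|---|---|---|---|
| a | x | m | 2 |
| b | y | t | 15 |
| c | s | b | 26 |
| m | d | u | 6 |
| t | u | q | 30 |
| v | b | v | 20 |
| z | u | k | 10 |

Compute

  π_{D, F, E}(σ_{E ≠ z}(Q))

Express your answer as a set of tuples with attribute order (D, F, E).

Filtering on E ≠ z leaves {(a, x, m, 2), (b, y, t, 15), (c, s, b, 26), (m, d, u, 6), (t, u, q, 30), (v, b, v, 20)}.
π[D, F, E]: project onto (D, F, E) → {(15, y, b), (2, x, a), (20, b, v), (26, s, c), (30, u, t), (6, d, m)}

{(15, y, b), (2, x, a), (20, b, v), (26, s, c), (30, u, t), (6, d, m)}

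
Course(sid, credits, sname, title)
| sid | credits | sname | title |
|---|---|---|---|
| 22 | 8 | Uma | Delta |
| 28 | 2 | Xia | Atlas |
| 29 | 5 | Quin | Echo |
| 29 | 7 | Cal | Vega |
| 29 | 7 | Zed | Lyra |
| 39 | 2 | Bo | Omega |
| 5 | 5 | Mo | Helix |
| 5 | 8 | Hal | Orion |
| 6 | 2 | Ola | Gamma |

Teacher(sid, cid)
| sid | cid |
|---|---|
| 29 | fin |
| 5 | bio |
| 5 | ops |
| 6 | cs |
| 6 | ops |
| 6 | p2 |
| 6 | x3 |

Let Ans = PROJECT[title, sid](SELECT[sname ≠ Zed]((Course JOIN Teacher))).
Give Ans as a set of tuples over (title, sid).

{(Echo, 29), (Gamma, 6), (Helix, 5), (Orion, 5), (Vega, 29)}

Natural join on sid: {(29, 5, Quin, Echo, fin), (29, 7, Cal, Vega, fin), (29, 7, Zed, Lyra, fin), (5, 5, Mo, Helix, bio), (5, 5, Mo, Helix, ops), (5, 8, Hal, Orion, bio), (5, 8, Hal, Orion, ops), (6, 2, Ola, Gamma, cs), (6, 2, Ola, Gamma, ops), (6, 2, Ola, Gamma, p2), (6, 2, Ola, Gamma, x3)}
Filtering on sname ≠ Zed leaves {(29, 5, Quin, Echo, fin), (29, 7, Cal, Vega, fin), (5, 5, Mo, Helix, bio), (5, 5, Mo, Helix, ops), (5, 8, Hal, Orion, bio), (5, 8, Hal, Orion, ops), (6, 2, Ola, Gamma, cs), (6, 2, Ola, Gamma, ops), (6, 2, Ola, Gamma, p2), (6, 2, Ola, Gamma, x3)}.
π[title, sid]: project onto (title, sid) (5 duplicate(s) eliminated) → {(Echo, 29), (Gamma, 6), (Helix, 5), (Orion, 5), (Vega, 29)}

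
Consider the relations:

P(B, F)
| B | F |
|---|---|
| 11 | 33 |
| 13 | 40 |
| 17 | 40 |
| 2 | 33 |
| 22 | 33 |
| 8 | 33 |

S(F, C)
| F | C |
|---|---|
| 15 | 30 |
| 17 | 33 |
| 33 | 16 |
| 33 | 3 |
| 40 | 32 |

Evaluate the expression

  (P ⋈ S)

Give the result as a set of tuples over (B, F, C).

{(11, 33, 16), (11, 33, 3), (13, 40, 32), (17, 40, 32), (2, 33, 16), (2, 33, 3), (22, 33, 16), (22, 33, 3), (8, 33, 16), (8, 33, 3)}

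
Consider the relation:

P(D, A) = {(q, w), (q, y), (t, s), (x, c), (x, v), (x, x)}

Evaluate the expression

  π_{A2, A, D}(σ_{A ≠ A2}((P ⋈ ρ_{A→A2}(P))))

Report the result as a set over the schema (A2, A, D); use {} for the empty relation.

{(c, v, x), (c, x, x), (v, c, x), (v, x, x), (w, y, q), (x, c, x), (x, v, x), (y, w, q)}

ρ[A→A2]: schema becomes (D, A2); tuples unchanged.
P ⋈ ρ_{A→A2}(P) (natural join on D): {(q, w, w), (q, w, y), (q, y, w), (q, y, y), (t, s, s), (x, c, c), (x, c, v), (x, c, x), (x, v, c), (x, v, v), (x, v, x), (x, x, c), (x, x, v), (x, x, x)}
σ[A ≠ A2]: keep tuples satisfying A ≠ A2 → {(q, w, y), (q, y, w), (x, c, v), (x, c, x), (x, v, c), (x, v, x), (x, x, c), (x, x, v)}
π_{A2, A, D} gives {(c, v, x), (c, x, x), (v, c, x), (v, x, x), (w, y, q), (x, c, x), (x, v, x), (y, w, q)}.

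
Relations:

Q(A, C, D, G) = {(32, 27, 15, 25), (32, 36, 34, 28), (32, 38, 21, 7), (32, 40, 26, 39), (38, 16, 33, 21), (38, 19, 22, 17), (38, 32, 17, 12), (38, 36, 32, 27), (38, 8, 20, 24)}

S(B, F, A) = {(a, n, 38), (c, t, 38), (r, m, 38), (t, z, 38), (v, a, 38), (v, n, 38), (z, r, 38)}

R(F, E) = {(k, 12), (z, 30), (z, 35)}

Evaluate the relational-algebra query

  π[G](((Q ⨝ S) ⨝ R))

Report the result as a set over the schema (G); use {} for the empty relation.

{12, 17, 21, 24, 27}

Q ⋈ S (natural join on A): {(38, 16, 33, 21, a, n), (38, 16, 33, 21, c, t), (38, 16, 33, 21, r, m), (38, 16, 33, 21, t, z), (38, 16, 33, 21, v, a), (38, 16, 33, 21, v, n), (38, 16, 33, 21, z, r), (38, 19, 22, 17, a, n), (38, 19, 22, 17, c, t), (38, 19, 22, 17, r, m), (38, 19, 22, 17, t, z), (38, 19, 22, 17, v, a), (38, 19, 22, 17, v, n), (38, 19, 22, 17, z, r), (38, 32, 17, 12, a, n), (38, 32, 17, 12, c, t), (38, 32, 17, 12, r, m), (38, 32, 17, 12, t, z), (38, 32, 17, 12, v, a), (38, 32, 17, 12, v, n), (38, 32, 17, 12, z, r), (38, 36, 32, 27, a, n), (38, 36, 32, 27, c, t), (38, 36, 32, 27, r, m), (38, 36, 32, 27, t, z), (38, 36, 32, 27, v, a), (38, 36, 32, 27, v, n), (38, 36, 32, 27, z, r), (38, 8, 20, 24, a, n), (38, 8, 20, 24, c, t), (38, 8, 20, 24, r, m), (38, 8, 20, 24, t, z), (38, 8, 20, 24, v, a), (38, 8, 20, 24, v, n), (38, 8, 20, 24, z, r)}
(Q ⨝ S) ⋈ R (natural join on F): {(38, 16, 33, 21, t, z, 30), (38, 16, 33, 21, t, z, 35), (38, 19, 22, 17, t, z, 30), (38, 19, 22, 17, t, z, 35), (38, 32, 17, 12, t, z, 30), (38, 32, 17, 12, t, z, 35), (38, 36, 32, 27, t, z, 30), (38, 36, 32, 27, t, z, 35), (38, 8, 20, 24, t, z, 30), (38, 8, 20, 24, t, z, 35)}
Projecting to G (5 duplicate(s) eliminated): {12, 17, 21, 24, 27}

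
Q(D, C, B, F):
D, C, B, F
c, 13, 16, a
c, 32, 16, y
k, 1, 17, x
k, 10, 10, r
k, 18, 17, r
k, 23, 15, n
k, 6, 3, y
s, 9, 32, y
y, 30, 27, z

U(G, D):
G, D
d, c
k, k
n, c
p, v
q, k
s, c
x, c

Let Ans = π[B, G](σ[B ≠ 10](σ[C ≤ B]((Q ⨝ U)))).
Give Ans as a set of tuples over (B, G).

{(16, d), (16, n), (16, s), (16, x), (17, k), (17, q)}

Q ⋈ U (natural join on D): {(c, 13, 16, a, d), (c, 13, 16, a, n), (c, 13, 16, a, s), (c, 13, 16, a, x), (c, 32, 16, y, d), (c, 32, 16, y, n), (c, 32, 16, y, s), (c, 32, 16, y, x), (k, 1, 17, x, k), (k, 1, 17, x, q), (k, 10, 10, r, k), (k, 10, 10, r, q), (k, 18, 17, r, k), (k, 18, 17, r, q), (k, 23, 15, n, k), (k, 23, 15, n, q), (k, 6, 3, y, k), (k, 6, 3, y, q)}
Apply σ_{C ≤ B}; surviving tuples: {(c, 13, 16, a, d), (c, 13, 16, a, n), (c, 13, 16, a, s), (c, 13, 16, a, x), (k, 1, 17, x, k), (k, 1, 17, x, q), (k, 10, 10, r, k), (k, 10, 10, r, q)}
Apply σ_{B ≠ 10}; surviving tuples: {(c, 13, 16, a, d), (c, 13, 16, a, n), (c, 13, 16, a, s), (c, 13, 16, a, x), (k, 1, 17, x, k), (k, 1, 17, x, q)}
Keep only column(s) B, G: {(16, d), (16, n), (16, s), (16, x), (17, k), (17, q)}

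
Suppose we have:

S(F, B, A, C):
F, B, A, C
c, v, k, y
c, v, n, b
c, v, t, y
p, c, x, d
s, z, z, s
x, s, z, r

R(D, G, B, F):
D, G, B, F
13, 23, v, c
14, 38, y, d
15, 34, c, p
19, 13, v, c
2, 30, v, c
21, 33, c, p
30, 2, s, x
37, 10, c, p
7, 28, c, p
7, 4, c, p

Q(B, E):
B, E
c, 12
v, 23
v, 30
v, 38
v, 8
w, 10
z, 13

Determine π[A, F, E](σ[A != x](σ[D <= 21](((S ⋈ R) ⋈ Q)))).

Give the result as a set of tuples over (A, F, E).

{(k, c, 23), (k, c, 30), (k, c, 38), (k, c, 8), (n, c, 23), (n, c, 30), (n, c, 38), (n, c, 8), (t, c, 23), (t, c, 30), (t, c, 38), (t, c, 8)}

Joining S and R on F, B yields {(c, v, k, y, 13, 23), (c, v, k, y, 19, 13), (c, v, k, y, 2, 30), (c, v, n, b, 13, 23), (c, v, n, b, 19, 13), (c, v, n, b, 2, 30), (c, v, t, y, 13, 23), (c, v, t, y, 19, 13), (c, v, t, y, 2, 30), (p, c, x, d, 15, 34), (p, c, x, d, 21, 33), (p, c, x, d, 37, 10), (p, c, x, d, 7, 28), (p, c, x, d, 7, 4), (x, s, z, r, 30, 2)}.
Joining (S ⋈ R) and Q on B yields {(c, v, k, y, 13, 23, 23), (c, v, k, y, 13, 23, 30), (c, v, k, y, 13, 23, 38), (c, v, k, y, 13, 23, 8), (c, v, k, y, 19, 13, 23), (c, v, k, y, 19, 13, 30), (c, v, k, y, 19, 13, 38), (c, v, k, y, 19, 13, 8), (c, v, k, y, 2, 30, 23), (c, v, k, y, 2, 30, 30), (c, v, k, y, 2, 30, 38), (c, v, k, y, 2, 30, 8), (c, v, n, b, 13, 23, 23), (c, v, n, b, 13, 23, 30), (c, v, n, b, 13, 23, 38), (c, v, n, b, 13, 23, 8), (c, v, n, b, 19, 13, 23), (c, v, n, b, 19, 13, 30), (c, v, n, b, 19, 13, 38), (c, v, n, b, 19, 13, 8), (c, v, n, b, 2, 30, 23), (c, v, n, b, 2, 30, 30), (c, v, n, b, 2, 30, 38), (c, v, n, b, 2, 30, 8), (c, v, t, y, 13, 23, 23), (c, v, t, y, 13, 23, 30), (c, v, t, y, 13, 23, 38), (c, v, t, y, 13, 23, 8), (c, v, t, y, 19, 13, 23), (c, v, t, y, 19, 13, 30), (c, v, t, y, 19, 13, 38), (c, v, t, y, 19, 13, 8), (c, v, t, y, 2, 30, 23), (c, v, t, y, 2, 30, 30), (c, v, t, y, 2, 30, 38), (c, v, t, y, 2, 30, 8), (p, c, x, d, 15, 34, 12), (p, c, x, d, 21, 33, 12), (p, c, x, d, 37, 10, 12), (p, c, x, d, 7, 28, 12), (p, c, x, d, 7, 4, 12)}.
Apply σ_{D <= 21}; surviving tuples: {(c, v, k, y, 13, 23, 23), (c, v, k, y, 13, 23, 30), (c, v, k, y, 13, 23, 38), (c, v, k, y, 13, 23, 8), (c, v, k, y, 19, 13, 23), (c, v, k, y, 19, 13, 30), (c, v, k, y, 19, 13, 38), (c, v, k, y, 19, 13, 8), (c, v, k, y, 2, 30, 23), (c, v, k, y, 2, 30, 30), (c, v, k, y, 2, 30, 38), (c, v, k, y, 2, 30, 8), (c, v, n, b, 13, 23, 23), (c, v, n, b, 13, 23, 30), (c, v, n, b, 13, 23, 38), (c, v, n, b, 13, 23, 8), (c, v, n, b, 19, 13, 23), (c, v, n, b, 19, 13, 30), (c, v, n, b, 19, 13, 38), (c, v, n, b, 19, 13, 8), (c, v, n, b, 2, 30, 23), (c, v, n, b, 2, 30, 30), (c, v, n, b, 2, 30, 38), (c, v, n, b, 2, 30, 8), (c, v, t, y, 13, 23, 23), (c, v, t, y, 13, 23, 30), (c, v, t, y, 13, 23, 38), (c, v, t, y, 13, 23, 8), (c, v, t, y, 19, 13, 23), (c, v, t, y, 19, 13, 30), (c, v, t, y, 19, 13, 38), (c, v, t, y, 19, 13, 8), (c, v, t, y, 2, 30, 23), (c, v, t, y, 2, 30, 30), (c, v, t, y, 2, 30, 38), (c, v, t, y, 2, 30, 8), (p, c, x, d, 15, 34, 12), (p, c, x, d, 21, 33, 12), (p, c, x, d, 7, 28, 12), (p, c, x, d, 7, 4, 12)}
Apply σ_{A != x}; surviving tuples: {(c, v, k, y, 13, 23, 23), (c, v, k, y, 13, 23, 30), (c, v, k, y, 13, 23, 38), (c, v, k, y, 13, 23, 8), (c, v, k, y, 19, 13, 23), (c, v, k, y, 19, 13, 30), (c, v, k, y, 19, 13, 38), (c, v, k, y, 19, 13, 8), (c, v, k, y, 2, 30, 23), (c, v, k, y, 2, 30, 30), (c, v, k, y, 2, 30, 38), (c, v, k, y, 2, 30, 8), (c, v, n, b, 13, 23, 23), (c, v, n, b, 13, 23, 30), (c, v, n, b, 13, 23, 38), (c, v, n, b, 13, 23, 8), (c, v, n, b, 19, 13, 23), (c, v, n, b, 19, 13, 30), (c, v, n, b, 19, 13, 38), (c, v, n, b, 19, 13, 8), (c, v, n, b, 2, 30, 23), (c, v, n, b, 2, 30, 30), (c, v, n, b, 2, 30, 38), (c, v, n, b, 2, 30, 8), (c, v, t, y, 13, 23, 23), (c, v, t, y, 13, 23, 30), (c, v, t, y, 13, 23, 38), (c, v, t, y, 13, 23, 8), (c, v, t, y, 19, 13, 23), (c, v, t, y, 19, 13, 30), (c, v, t, y, 19, 13, 38), (c, v, t, y, 19, 13, 8), (c, v, t, y, 2, 30, 23), (c, v, t, y, 2, 30, 30), (c, v, t, y, 2, 30, 38), (c, v, t, y, 2, 30, 8)}
Projecting to A, F, E (24 duplicate(s) eliminated): {(k, c, 23), (k, c, 30), (k, c, 38), (k, c, 8), (n, c, 23), (n, c, 30), (n, c, 38), (n, c, 8), (t, c, 23), (t, c, 30), (t, c, 38), (t, c, 8)}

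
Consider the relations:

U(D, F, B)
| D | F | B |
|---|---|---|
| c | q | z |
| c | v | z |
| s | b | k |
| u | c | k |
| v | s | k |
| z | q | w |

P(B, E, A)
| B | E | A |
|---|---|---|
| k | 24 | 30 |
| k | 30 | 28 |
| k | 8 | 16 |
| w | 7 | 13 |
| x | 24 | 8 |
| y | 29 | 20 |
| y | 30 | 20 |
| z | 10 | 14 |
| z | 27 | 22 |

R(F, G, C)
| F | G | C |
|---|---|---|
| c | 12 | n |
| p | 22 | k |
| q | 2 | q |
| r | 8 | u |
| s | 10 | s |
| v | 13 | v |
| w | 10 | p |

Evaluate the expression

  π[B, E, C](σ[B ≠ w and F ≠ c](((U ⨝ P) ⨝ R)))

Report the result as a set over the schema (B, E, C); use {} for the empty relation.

{(k, 24, s), (k, 30, s), (k, 8, s), (z, 10, q), (z, 10, v), (z, 27, q), (z, 27, v)}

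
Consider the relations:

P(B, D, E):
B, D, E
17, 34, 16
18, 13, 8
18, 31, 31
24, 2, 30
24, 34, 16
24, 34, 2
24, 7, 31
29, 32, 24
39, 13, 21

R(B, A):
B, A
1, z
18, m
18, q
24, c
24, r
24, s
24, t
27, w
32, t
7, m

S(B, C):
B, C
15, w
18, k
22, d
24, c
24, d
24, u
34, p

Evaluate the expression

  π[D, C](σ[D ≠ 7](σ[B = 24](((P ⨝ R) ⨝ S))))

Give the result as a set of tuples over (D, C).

Natural join on B: {(18, 13, 8, m), (18, 13, 8, q), (18, 31, 31, m), (18, 31, 31, q), (24, 2, 30, c), (24, 2, 30, r), (24, 2, 30, s), (24, 2, 30, t), (24, 34, 16, c), (24, 34, 16, r), (24, 34, 16, s), (24, 34, 16, t), (24, 34, 2, c), (24, 34, 2, r), (24, 34, 2, s), (24, 34, 2, t), (24, 7, 31, c), (24, 7, 31, r), (24, 7, 31, s), (24, 7, 31, t)}
Natural join on B: {(18, 13, 8, m, k), (18, 13, 8, q, k), (18, 31, 31, m, k), (18, 31, 31, q, k), (24, 2, 30, c, c), (24, 2, 30, c, d), (24, 2, 30, c, u), (24, 2, 30, r, c), (24, 2, 30, r, d), (24, 2, 30, r, u), (24, 2, 30, s, c), (24, 2, 30, s, d), (24, 2, 30, s, u), (24, 2, 30, t, c), (24, 2, 30, t, d), (24, 2, 30, t, u), (24, 34, 16, c, c), (24, 34, 16, c, d), (24, 34, 16, c, u), (24, 34, 16, r, c), (24, 34, 16, r, d), (24, 34, 16, r, u), (24, 34, 16, s, c), (24, 34, 16, s, d), (24, 34, 16, s, u), (24, 34, 16, t, c), (24, 34, 16, t, d), (24, 34, 16, t, u), (24, 34, 2, c, c), (24, 34, 2, c, d), (24, 34, 2, c, u), (24, 34, 2, r, c), (24, 34, 2, r, d), (24, 34, 2, r, u), (24, 34, 2, s, c), (24, 34, 2, s, d), (24, 34, 2, s, u), (24, 34, 2, t, c), (24, 34, 2, t, d), (24, 34, 2, t, u), (24, 7, 31, c, c), (24, 7, 31, c, d), (24, 7, 31, c, u), (24, 7, 31, r, c), (24, 7, 31, r, d), (24, 7, 31, r, u), (24, 7, 31, s, c), (24, 7, 31, s, d), (24, 7, 31, s, u), (24, 7, 31, t, c), (24, 7, 31, t, d), (24, 7, 31, t, u)}
Apply σ_{B = 24}; surviving tuples: {(24, 2, 30, c, c), (24, 2, 30, c, d), (24, 2, 30, c, u), (24, 2, 30, r, c), (24, 2, 30, r, d), (24, 2, 30, r, u), (24, 2, 30, s, c), (24, 2, 30, s, d), (24, 2, 30, s, u), (24, 2, 30, t, c), (24, 2, 30, t, d), (24, 2, 30, t, u), (24, 34, 16, c, c), (24, 34, 16, c, d), (24, 34, 16, c, u), (24, 34, 16, r, c), (24, 34, 16, r, d), (24, 34, 16, r, u), (24, 34, 16, s, c), (24, 34, 16, s, d), (24, 34, 16, s, u), (24, 34, 16, t, c), (24, 34, 16, t, d), (24, 34, 16, t, u), (24, 34, 2, c, c), (24, 34, 2, c, d), (24, 34, 2, c, u), (24, 34, 2, r, c), (24, 34, 2, r, d), (24, 34, 2, r, u), (24, 34, 2, s, c), (24, 34, 2, s, d), (24, 34, 2, s, u), (24, 34, 2, t, c), (24, 34, 2, t, d), (24, 34, 2, t, u), (24, 7, 31, c, c), (24, 7, 31, c, d), (24, 7, 31, c, u), (24, 7, 31, r, c), (24, 7, 31, r, d), (24, 7, 31, r, u), (24, 7, 31, s, c), (24, 7, 31, s, d), (24, 7, 31, s, u), (24, 7, 31, t, c), (24, 7, 31, t, d), (24, 7, 31, t, u)}
Apply σ_{D ≠ 7}; surviving tuples: {(24, 2, 30, c, c), (24, 2, 30, c, d), (24, 2, 30, c, u), (24, 2, 30, r, c), (24, 2, 30, r, d), (24, 2, 30, r, u), (24, 2, 30, s, c), (24, 2, 30, s, d), (24, 2, 30, s, u), (24, 2, 30, t, c), (24, 2, 30, t, d), (24, 2, 30, t, u), (24, 34, 16, c, c), (24, 34, 16, c, d), (24, 34, 16, c, u), (24, 34, 16, r, c), (24, 34, 16, r, d), (24, 34, 16, r, u), (24, 34, 16, s, c), (24, 34, 16, s, d), (24, 34, 16, s, u), (24, 34, 16, t, c), (24, 34, 16, t, d), (24, 34, 16, t, u), (24, 34, 2, c, c), (24, 34, 2, c, d), (24, 34, 2, c, u), (24, 34, 2, r, c), (24, 34, 2, r, d), (24, 34, 2, r, u), (24, 34, 2, s, c), (24, 34, 2, s, d), (24, 34, 2, s, u), (24, 34, 2, t, c), (24, 34, 2, t, d), (24, 34, 2, t, u)}
π[D, C]: project onto (D, C) (30 duplicate(s) eliminated) → {(2, c), (2, d), (2, u), (34, c), (34, d), (34, u)}

{(2, c), (2, d), (2, u), (34, c), (34, d), (34, u)}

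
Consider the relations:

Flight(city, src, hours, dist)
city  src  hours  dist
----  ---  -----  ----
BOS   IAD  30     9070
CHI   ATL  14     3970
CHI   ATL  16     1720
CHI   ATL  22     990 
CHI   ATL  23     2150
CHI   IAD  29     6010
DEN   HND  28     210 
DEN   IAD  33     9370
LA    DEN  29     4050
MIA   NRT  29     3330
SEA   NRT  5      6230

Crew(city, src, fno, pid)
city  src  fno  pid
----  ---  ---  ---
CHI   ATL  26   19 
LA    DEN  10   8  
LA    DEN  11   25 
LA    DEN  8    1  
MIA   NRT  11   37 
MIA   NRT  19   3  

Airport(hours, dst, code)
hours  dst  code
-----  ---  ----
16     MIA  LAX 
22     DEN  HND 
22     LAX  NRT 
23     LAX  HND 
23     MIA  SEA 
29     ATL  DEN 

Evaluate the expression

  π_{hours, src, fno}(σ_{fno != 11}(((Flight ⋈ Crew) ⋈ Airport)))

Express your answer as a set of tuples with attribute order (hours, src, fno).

Natural join on city, src: {(CHI, ATL, 14, 3970, 26, 19), (CHI, ATL, 16, 1720, 26, 19), (CHI, ATL, 22, 990, 26, 19), (CHI, ATL, 23, 2150, 26, 19), (LA, DEN, 29, 4050, 10, 8), (LA, DEN, 29, 4050, 11, 25), (LA, DEN, 29, 4050, 8, 1), (MIA, NRT, 29, 3330, 11, 37), (MIA, NRT, 29, 3330, 19, 3)}
Natural join on hours: {(CHI, ATL, 16, 1720, 26, 19, MIA, LAX), (CHI, ATL, 22, 990, 26, 19, DEN, HND), (CHI, ATL, 22, 990, 26, 19, LAX, NRT), (CHI, ATL, 23, 2150, 26, 19, LAX, HND), (CHI, ATL, 23, 2150, 26, 19, MIA, SEA), (LA, DEN, 29, 4050, 10, 8, ATL, DEN), (LA, DEN, 29, 4050, 11, 25, ATL, DEN), (LA, DEN, 29, 4050, 8, 1, ATL, DEN), (MIA, NRT, 29, 3330, 11, 37, ATL, DEN), (MIA, NRT, 29, 3330, 19, 3, ATL, DEN)}
Filtering on fno != 11 leaves {(CHI, ATL, 16, 1720, 26, 19, MIA, LAX), (CHI, ATL, 22, 990, 26, 19, DEN, HND), (CHI, ATL, 22, 990, 26, 19, LAX, NRT), (CHI, ATL, 23, 2150, 26, 19, LAX, HND), (CHI, ATL, 23, 2150, 26, 19, MIA, SEA), (LA, DEN, 29, 4050, 10, 8, ATL, DEN), (LA, DEN, 29, 4050, 8, 1, ATL, DEN), (MIA, NRT, 29, 3330, 19, 3, ATL, DEN)}.
Projecting to hours, src, fno (2 duplicate(s) eliminated): {(16, ATL, 26), (22, ATL, 26), (23, ATL, 26), (29, DEN, 10), (29, DEN, 8), (29, NRT, 19)}

{(16, ATL, 26), (22, ATL, 26), (23, ATL, 26), (29, DEN, 10), (29, DEN, 8), (29, NRT, 19)}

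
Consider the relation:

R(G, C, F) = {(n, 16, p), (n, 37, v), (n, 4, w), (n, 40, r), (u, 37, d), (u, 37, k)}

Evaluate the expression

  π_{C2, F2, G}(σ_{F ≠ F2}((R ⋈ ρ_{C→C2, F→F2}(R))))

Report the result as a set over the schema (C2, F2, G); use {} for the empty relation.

{(16, p, n), (37, d, u), (37, k, u), (37, v, n), (4, w, n), (40, r, n)}

ρ[C→C2, F→F2]: schema becomes (G, C2, F2); tuples unchanged.
Joining R and ρ_{C→C2, F→F2}(R) on G yields {(n, 16, p, 16, p), (n, 16, p, 37, v), (n, 16, p, 4, w), (n, 16, p, 40, r), (n, 37, v, 16, p), (n, 37, v, 37, v), (n, 37, v, 4, w), (n, 37, v, 40, r), (n, 4, w, 16, p), (n, 4, w, 37, v), (n, 4, w, 4, w), (n, 4, w, 40, r), (n, 40, r, 16, p), (n, 40, r, 37, v), (n, 40, r, 4, w), (n, 40, r, 40, r), (u, 37, d, 37, d), (u, 37, d, 37, k), (u, 37, k, 37, d), (u, 37, k, 37, k)}.
Selection F ≠ F2: {(n, 16, p, 37, v), (n, 16, p, 4, w), (n, 16, p, 40, r), (n, 37, v, 16, p), (n, 37, v, 4, w), (n, 37, v, 40, r), (n, 4, w, 16, p), (n, 4, w, 37, v), (n, 4, w, 40, r), (n, 40, r, 16, p), (n, 40, r, 37, v), (n, 40, r, 4, w), (u, 37, d, 37, k), (u, 37, k, 37, d)}
Projecting to C2, F2, G (8 duplicate(s) eliminated): {(16, p, n), (37, d, u), (37, k, u), (37, v, n), (4, w, n), (40, r, n)}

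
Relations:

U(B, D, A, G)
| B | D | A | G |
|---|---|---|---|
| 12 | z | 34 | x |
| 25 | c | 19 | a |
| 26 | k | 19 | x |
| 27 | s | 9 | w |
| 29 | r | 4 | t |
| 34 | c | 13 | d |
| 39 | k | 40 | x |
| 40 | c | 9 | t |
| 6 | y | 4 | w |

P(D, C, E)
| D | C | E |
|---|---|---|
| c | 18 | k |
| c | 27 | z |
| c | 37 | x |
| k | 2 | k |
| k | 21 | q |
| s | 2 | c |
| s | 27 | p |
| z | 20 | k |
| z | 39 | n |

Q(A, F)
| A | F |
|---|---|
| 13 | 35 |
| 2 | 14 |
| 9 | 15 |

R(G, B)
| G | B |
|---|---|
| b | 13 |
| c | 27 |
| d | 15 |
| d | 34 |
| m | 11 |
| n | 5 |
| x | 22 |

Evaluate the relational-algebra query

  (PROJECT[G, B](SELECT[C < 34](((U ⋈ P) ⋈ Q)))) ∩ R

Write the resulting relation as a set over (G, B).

{(d, 34)}

Joining U and P on D yields {(12, z, 34, x, 20, k), (12, z, 34, x, 39, n), (25, c, 19, a, 18, k), (25, c, 19, a, 27, z), (25, c, 19, a, 37, x), (26, k, 19, x, 2, k), (26, k, 19, x, 21, q), (27, s, 9, w, 2, c), (27, s, 9, w, 27, p), (34, c, 13, d, 18, k), (34, c, 13, d, 27, z), (34, c, 13, d, 37, x), (39, k, 40, x, 2, k), (39, k, 40, x, 21, q), (40, c, 9, t, 18, k), (40, c, 9, t, 27, z), (40, c, 9, t, 37, x)}.
Joining (U ⋈ P) and Q on A yields {(27, s, 9, w, 2, c, 15), (27, s, 9, w, 27, p, 15), (34, c, 13, d, 18, k, 35), (34, c, 13, d, 27, z, 35), (34, c, 13, d, 37, x, 35), (40, c, 9, t, 18, k, 15), (40, c, 9, t, 27, z, 15), (40, c, 9, t, 37, x, 15)}.
Filtering on C < 34 leaves {(27, s, 9, w, 2, c, 15), (27, s, 9, w, 27, p, 15), (34, c, 13, d, 18, k, 35), (34, c, 13, d, 27, z, 35), (40, c, 9, t, 18, k, 15), (40, c, 9, t, 27, z, 15)}.
π_{G, B} gives {(d, 34), (t, 40), (w, 27)} (3 duplicate(s) eliminated).
Intersection: {(d, 34), (t, 40), (w, 27)} with {(b, 13), (c, 27), (d, 15), (d, 34), (m, 11), (n, 5), (x, 22)} → {(d, 34)}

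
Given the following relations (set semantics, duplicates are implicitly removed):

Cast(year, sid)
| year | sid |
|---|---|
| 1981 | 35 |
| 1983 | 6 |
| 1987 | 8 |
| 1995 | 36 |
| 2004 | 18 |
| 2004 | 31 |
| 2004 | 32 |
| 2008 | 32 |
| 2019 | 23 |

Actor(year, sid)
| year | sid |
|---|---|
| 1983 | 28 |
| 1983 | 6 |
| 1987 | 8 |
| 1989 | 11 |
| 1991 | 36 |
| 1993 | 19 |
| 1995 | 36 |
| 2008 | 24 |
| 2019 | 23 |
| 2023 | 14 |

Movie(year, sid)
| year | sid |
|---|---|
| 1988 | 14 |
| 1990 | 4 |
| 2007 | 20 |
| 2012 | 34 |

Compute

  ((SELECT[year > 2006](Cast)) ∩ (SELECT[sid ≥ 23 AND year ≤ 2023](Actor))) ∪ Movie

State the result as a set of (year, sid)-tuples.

{(1988, 14), (1990, 4), (2007, 20), (2012, 34), (2019, 23)}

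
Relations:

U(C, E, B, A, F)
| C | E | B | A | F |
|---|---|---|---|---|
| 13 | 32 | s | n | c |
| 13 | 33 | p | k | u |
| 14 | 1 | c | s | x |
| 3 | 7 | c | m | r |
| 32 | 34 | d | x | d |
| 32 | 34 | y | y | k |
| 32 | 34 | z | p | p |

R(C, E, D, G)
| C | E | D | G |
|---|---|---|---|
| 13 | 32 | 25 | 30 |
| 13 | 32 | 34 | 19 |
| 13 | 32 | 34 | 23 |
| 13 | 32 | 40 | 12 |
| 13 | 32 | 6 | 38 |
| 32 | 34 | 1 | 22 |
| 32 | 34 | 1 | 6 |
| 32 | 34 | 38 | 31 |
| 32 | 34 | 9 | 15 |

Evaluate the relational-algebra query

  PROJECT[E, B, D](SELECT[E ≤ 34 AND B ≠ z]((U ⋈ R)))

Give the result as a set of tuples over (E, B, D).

{(32, s, 25), (32, s, 34), (32, s, 40), (32, s, 6), (34, d, 1), (34, d, 38), (34, d, 9), (34, y, 1), (34, y, 38), (34, y, 9)}

Natural join on C, E: {(13, 32, s, n, c, 25, 30), (13, 32, s, n, c, 34, 19), (13, 32, s, n, c, 34, 23), (13, 32, s, n, c, 40, 12), (13, 32, s, n, c, 6, 38), (32, 34, d, x, d, 1, 22), (32, 34, d, x, d, 1, 6), (32, 34, d, x, d, 38, 31), (32, 34, d, x, d, 9, 15), (32, 34, y, y, k, 1, 22), (32, 34, y, y, k, 1, 6), (32, 34, y, y, k, 38, 31), (32, 34, y, y, k, 9, 15), (32, 34, z, p, p, 1, 22), (32, 34, z, p, p, 1, 6), (32, 34, z, p, p, 38, 31), (32, 34, z, p, p, 9, 15)}
Selection E ≤ 34 AND B ≠ z: {(13, 32, s, n, c, 25, 30), (13, 32, s, n, c, 34, 19), (13, 32, s, n, c, 34, 23), (13, 32, s, n, c, 40, 12), (13, 32, s, n, c, 6, 38), (32, 34, d, x, d, 1, 22), (32, 34, d, x, d, 1, 6), (32, 34, d, x, d, 38, 31), (32, 34, d, x, d, 9, 15), (32, 34, y, y, k, 1, 22), (32, 34, y, y, k, 1, 6), (32, 34, y, y, k, 38, 31), (32, 34, y, y, k, 9, 15)}
Keep only column(s) E, B, D (3 duplicate(s) eliminated): {(32, s, 25), (32, s, 34), (32, s, 40), (32, s, 6), (34, d, 1), (34, d, 38), (34, d, 9), (34, y, 1), (34, y, 38), (34, y, 9)}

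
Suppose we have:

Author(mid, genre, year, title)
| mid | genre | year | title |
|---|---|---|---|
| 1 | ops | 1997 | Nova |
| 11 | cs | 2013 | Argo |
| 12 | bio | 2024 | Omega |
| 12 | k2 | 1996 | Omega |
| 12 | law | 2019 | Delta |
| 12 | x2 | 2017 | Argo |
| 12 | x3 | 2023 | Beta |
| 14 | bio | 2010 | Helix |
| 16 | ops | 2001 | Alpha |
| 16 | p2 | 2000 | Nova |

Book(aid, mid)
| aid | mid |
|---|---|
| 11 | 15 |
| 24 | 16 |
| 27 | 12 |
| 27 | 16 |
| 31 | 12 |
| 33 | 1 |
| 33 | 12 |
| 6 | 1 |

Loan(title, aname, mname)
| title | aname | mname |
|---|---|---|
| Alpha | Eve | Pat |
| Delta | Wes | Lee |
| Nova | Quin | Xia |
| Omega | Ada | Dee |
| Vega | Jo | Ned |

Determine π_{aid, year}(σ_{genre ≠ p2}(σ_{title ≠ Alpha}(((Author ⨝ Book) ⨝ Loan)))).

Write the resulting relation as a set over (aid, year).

{(27, 1996), (27, 2019), (27, 2024), (31, 1996), (31, 2019), (31, 2024), (33, 1996), (33, 1997), (33, 2019), (33, 2024), (6, 1997)}

Author ⋈ Book (natural join on mid): {(1, ops, 1997, Nova, 33), (1, ops, 1997, Nova, 6), (12, bio, 2024, Omega, 27), (12, bio, 2024, Omega, 31), (12, bio, 2024, Omega, 33), (12, k2, 1996, Omega, 27), (12, k2, 1996, Omega, 31), (12, k2, 1996, Omega, 33), (12, law, 2019, Delta, 27), (12, law, 2019, Delta, 31), (12, law, 2019, Delta, 33), (12, x2, 2017, Argo, 27), (12, x2, 2017, Argo, 31), (12, x2, 2017, Argo, 33), (12, x3, 2023, Beta, 27), (12, x3, 2023, Beta, 31), (12, x3, 2023, Beta, 33), (16, ops, 2001, Alpha, 24), (16, ops, 2001, Alpha, 27), (16, p2, 2000, Nova, 24), (16, p2, 2000, Nova, 27)}
(Author ⨝ Book) ⋈ Loan (natural join on title): {(1, ops, 1997, Nova, 33, Quin, Xia), (1, ops, 1997, Nova, 6, Quin, Xia), (12, bio, 2024, Omega, 27, Ada, Dee), (12, bio, 2024, Omega, 31, Ada, Dee), (12, bio, 2024, Omega, 33, Ada, Dee), (12, k2, 1996, Omega, 27, Ada, Dee), (12, k2, 1996, Omega, 31, Ada, Dee), (12, k2, 1996, Omega, 33, Ada, Dee), (12, law, 2019, Delta, 27, Wes, Lee), (12, law, 2019, Delta, 31, Wes, Lee), (12, law, 2019, Delta, 33, Wes, Lee), (16, ops, 2001, Alpha, 24, Eve, Pat), (16, ops, 2001, Alpha, 27, Eve, Pat), (16, p2, 2000, Nova, 24, Quin, Xia), (16, p2, 2000, Nova, 27, Quin, Xia)}
Filtering on title ≠ Alpha leaves {(1, ops, 1997, Nova, 33, Quin, Xia), (1, ops, 1997, Nova, 6, Quin, Xia), (12, bio, 2024, Omega, 27, Ada, Dee), (12, bio, 2024, Omega, 31, Ada, Dee), (12, bio, 2024, Omega, 33, Ada, Dee), (12, k2, 1996, Omega, 27, Ada, Dee), (12, k2, 1996, Omega, 31, Ada, Dee), (12, k2, 1996, Omega, 33, Ada, Dee), (12, law, 2019, Delta, 27, Wes, Lee), (12, law, 2019, Delta, 31, Wes, Lee), (12, law, 2019, Delta, 33, Wes, Lee), (16, p2, 2000, Nova, 24, Quin, Xia), (16, p2, 2000, Nova, 27, Quin, Xia)}.
Filtering on genre ≠ p2 leaves {(1, ops, 1997, Nova, 33, Quin, Xia), (1, ops, 1997, Nova, 6, Quin, Xia), (12, bio, 2024, Omega, 27, Ada, Dee), (12, bio, 2024, Omega, 31, Ada, Dee), (12, bio, 2024, Omega, 33, Ada, Dee), (12, k2, 1996, Omega, 27, Ada, Dee), (12, k2, 1996, Omega, 31, Ada, Dee), (12, k2, 1996, Omega, 33, Ada, Dee), (12, law, 2019, Delta, 27, Wes, Lee), (12, law, 2019, Delta, 31, Wes, Lee), (12, law, 2019, Delta, 33, Wes, Lee)}.
Projecting to aid, year: {(27, 1996), (27, 2019), (27, 2024), (31, 1996), (31, 2019), (31, 2024), (33, 1996), (33, 1997), (33, 2019), (33, 2024), (6, 1997)}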